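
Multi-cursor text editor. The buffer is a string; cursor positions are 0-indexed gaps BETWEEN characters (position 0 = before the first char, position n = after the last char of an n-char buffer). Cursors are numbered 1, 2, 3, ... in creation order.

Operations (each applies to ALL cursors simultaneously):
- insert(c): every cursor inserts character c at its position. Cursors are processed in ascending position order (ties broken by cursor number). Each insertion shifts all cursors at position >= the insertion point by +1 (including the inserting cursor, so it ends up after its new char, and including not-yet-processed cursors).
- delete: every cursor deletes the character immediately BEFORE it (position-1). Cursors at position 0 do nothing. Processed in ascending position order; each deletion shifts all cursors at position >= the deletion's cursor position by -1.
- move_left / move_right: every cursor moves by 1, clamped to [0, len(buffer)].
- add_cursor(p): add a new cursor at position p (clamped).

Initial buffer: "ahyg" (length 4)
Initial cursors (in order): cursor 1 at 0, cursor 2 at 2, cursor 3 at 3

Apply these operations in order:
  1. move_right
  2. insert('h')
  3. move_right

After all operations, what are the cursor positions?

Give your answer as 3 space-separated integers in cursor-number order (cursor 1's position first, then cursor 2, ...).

Answer: 3 6 7

Derivation:
After op 1 (move_right): buffer="ahyg" (len 4), cursors c1@1 c2@3 c3@4, authorship ....
After op 2 (insert('h')): buffer="ahhyhgh" (len 7), cursors c1@2 c2@5 c3@7, authorship .1..2.3
After op 3 (move_right): buffer="ahhyhgh" (len 7), cursors c1@3 c2@6 c3@7, authorship .1..2.3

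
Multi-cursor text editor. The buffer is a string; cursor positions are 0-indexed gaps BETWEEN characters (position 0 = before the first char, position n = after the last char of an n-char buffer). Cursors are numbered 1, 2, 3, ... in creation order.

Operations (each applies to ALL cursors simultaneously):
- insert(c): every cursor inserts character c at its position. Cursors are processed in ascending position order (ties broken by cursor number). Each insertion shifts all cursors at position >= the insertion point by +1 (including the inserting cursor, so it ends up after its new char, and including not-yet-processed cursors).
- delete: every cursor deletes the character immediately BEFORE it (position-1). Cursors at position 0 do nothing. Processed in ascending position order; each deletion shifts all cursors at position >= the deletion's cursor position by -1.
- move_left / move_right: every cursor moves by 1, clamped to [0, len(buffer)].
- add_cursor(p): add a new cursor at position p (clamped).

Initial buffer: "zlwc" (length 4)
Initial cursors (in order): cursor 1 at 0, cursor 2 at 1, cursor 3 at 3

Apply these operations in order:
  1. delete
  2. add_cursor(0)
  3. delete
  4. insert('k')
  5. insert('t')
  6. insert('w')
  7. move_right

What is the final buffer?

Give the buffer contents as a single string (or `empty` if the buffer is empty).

Answer: kkkkttttwwwwc

Derivation:
After op 1 (delete): buffer="lc" (len 2), cursors c1@0 c2@0 c3@1, authorship ..
After op 2 (add_cursor(0)): buffer="lc" (len 2), cursors c1@0 c2@0 c4@0 c3@1, authorship ..
After op 3 (delete): buffer="c" (len 1), cursors c1@0 c2@0 c3@0 c4@0, authorship .
After op 4 (insert('k')): buffer="kkkkc" (len 5), cursors c1@4 c2@4 c3@4 c4@4, authorship 1234.
After op 5 (insert('t')): buffer="kkkkttttc" (len 9), cursors c1@8 c2@8 c3@8 c4@8, authorship 12341234.
After op 6 (insert('w')): buffer="kkkkttttwwwwc" (len 13), cursors c1@12 c2@12 c3@12 c4@12, authorship 123412341234.
After op 7 (move_right): buffer="kkkkttttwwwwc" (len 13), cursors c1@13 c2@13 c3@13 c4@13, authorship 123412341234.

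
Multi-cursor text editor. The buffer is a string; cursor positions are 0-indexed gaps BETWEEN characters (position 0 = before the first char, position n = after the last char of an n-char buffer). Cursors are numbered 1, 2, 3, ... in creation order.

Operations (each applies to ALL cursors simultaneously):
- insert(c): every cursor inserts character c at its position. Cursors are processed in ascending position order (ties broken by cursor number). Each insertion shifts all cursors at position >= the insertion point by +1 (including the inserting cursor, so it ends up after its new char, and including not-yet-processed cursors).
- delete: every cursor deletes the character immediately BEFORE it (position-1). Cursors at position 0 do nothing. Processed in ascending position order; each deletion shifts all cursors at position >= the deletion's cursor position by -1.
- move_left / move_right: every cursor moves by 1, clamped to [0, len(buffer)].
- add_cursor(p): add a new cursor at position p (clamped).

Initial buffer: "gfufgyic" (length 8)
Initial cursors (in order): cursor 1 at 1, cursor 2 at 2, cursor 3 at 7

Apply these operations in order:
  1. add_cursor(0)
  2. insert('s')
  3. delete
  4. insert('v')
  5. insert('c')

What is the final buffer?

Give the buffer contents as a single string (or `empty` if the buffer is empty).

Answer: vcgvcfvcufgyivcc

Derivation:
After op 1 (add_cursor(0)): buffer="gfufgyic" (len 8), cursors c4@0 c1@1 c2@2 c3@7, authorship ........
After op 2 (insert('s')): buffer="sgsfsufgyisc" (len 12), cursors c4@1 c1@3 c2@5 c3@11, authorship 4.1.2.....3.
After op 3 (delete): buffer="gfufgyic" (len 8), cursors c4@0 c1@1 c2@2 c3@7, authorship ........
After op 4 (insert('v')): buffer="vgvfvufgyivc" (len 12), cursors c4@1 c1@3 c2@5 c3@11, authorship 4.1.2.....3.
After op 5 (insert('c')): buffer="vcgvcfvcufgyivcc" (len 16), cursors c4@2 c1@5 c2@8 c3@15, authorship 44.11.22.....33.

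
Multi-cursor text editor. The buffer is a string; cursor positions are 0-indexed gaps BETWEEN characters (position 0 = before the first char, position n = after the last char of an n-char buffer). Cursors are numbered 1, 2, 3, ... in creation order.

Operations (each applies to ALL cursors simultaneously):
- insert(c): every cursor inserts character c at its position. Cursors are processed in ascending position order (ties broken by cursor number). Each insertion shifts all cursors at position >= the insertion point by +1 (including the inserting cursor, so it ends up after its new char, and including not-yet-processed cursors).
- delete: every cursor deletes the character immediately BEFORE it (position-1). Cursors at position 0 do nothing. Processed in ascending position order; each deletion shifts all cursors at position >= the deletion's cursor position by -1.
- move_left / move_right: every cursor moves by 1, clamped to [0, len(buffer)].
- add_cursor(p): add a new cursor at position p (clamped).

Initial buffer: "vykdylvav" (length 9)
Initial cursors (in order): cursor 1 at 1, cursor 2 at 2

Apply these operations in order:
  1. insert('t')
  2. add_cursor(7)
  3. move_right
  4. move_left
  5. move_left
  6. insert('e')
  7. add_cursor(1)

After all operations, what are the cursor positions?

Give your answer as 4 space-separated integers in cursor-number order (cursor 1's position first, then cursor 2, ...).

After op 1 (insert('t')): buffer="vtytkdylvav" (len 11), cursors c1@2 c2@4, authorship .1.2.......
After op 2 (add_cursor(7)): buffer="vtytkdylvav" (len 11), cursors c1@2 c2@4 c3@7, authorship .1.2.......
After op 3 (move_right): buffer="vtytkdylvav" (len 11), cursors c1@3 c2@5 c3@8, authorship .1.2.......
After op 4 (move_left): buffer="vtytkdylvav" (len 11), cursors c1@2 c2@4 c3@7, authorship .1.2.......
After op 5 (move_left): buffer="vtytkdylvav" (len 11), cursors c1@1 c2@3 c3@6, authorship .1.2.......
After op 6 (insert('e')): buffer="vetyetkdeylvav" (len 14), cursors c1@2 c2@5 c3@9, authorship .11.22..3.....
After op 7 (add_cursor(1)): buffer="vetyetkdeylvav" (len 14), cursors c4@1 c1@2 c2@5 c3@9, authorship .11.22..3.....

Answer: 2 5 9 1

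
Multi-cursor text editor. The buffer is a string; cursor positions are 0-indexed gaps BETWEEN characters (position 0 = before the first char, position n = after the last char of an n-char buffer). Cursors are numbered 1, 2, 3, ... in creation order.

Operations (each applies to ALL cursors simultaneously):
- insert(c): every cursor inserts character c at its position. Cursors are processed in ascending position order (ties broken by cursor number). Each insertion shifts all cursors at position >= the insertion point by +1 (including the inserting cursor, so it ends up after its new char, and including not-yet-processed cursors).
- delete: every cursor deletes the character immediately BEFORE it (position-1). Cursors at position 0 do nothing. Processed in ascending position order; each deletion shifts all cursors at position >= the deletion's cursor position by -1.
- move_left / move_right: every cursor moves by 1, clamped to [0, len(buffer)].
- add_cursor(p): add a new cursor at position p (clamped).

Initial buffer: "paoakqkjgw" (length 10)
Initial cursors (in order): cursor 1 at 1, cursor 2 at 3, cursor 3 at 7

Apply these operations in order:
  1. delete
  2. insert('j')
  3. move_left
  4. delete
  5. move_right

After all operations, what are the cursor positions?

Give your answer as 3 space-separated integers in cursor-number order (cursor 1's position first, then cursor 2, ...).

Answer: 1 2 5

Derivation:
After op 1 (delete): buffer="aakqjgw" (len 7), cursors c1@0 c2@1 c3@4, authorship .......
After op 2 (insert('j')): buffer="jajakqjjgw" (len 10), cursors c1@1 c2@3 c3@7, authorship 1.2...3...
After op 3 (move_left): buffer="jajakqjjgw" (len 10), cursors c1@0 c2@2 c3@6, authorship 1.2...3...
After op 4 (delete): buffer="jjakjjgw" (len 8), cursors c1@0 c2@1 c3@4, authorship 12..3...
After op 5 (move_right): buffer="jjakjjgw" (len 8), cursors c1@1 c2@2 c3@5, authorship 12..3...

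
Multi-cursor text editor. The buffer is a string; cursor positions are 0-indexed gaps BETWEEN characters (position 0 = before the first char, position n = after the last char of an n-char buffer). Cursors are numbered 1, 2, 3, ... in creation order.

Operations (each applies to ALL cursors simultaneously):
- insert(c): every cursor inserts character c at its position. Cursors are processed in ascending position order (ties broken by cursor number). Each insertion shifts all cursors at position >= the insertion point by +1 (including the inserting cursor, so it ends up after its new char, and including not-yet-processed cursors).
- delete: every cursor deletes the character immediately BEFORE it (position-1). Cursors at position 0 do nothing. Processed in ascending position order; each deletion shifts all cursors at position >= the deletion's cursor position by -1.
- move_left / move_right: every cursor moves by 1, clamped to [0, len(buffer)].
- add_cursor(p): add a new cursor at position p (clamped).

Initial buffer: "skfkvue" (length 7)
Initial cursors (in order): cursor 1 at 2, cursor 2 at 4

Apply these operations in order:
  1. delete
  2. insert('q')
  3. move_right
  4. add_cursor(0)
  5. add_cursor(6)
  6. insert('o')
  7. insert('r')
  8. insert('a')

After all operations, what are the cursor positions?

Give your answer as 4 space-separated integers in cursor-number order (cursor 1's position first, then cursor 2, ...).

After op 1 (delete): buffer="sfvue" (len 5), cursors c1@1 c2@2, authorship .....
After op 2 (insert('q')): buffer="sqfqvue" (len 7), cursors c1@2 c2@4, authorship .1.2...
After op 3 (move_right): buffer="sqfqvue" (len 7), cursors c1@3 c2@5, authorship .1.2...
After op 4 (add_cursor(0)): buffer="sqfqvue" (len 7), cursors c3@0 c1@3 c2@5, authorship .1.2...
After op 5 (add_cursor(6)): buffer="sqfqvue" (len 7), cursors c3@0 c1@3 c2@5 c4@6, authorship .1.2...
After op 6 (insert('o')): buffer="osqfoqvouoe" (len 11), cursors c3@1 c1@5 c2@8 c4@10, authorship 3.1.12.2.4.
After op 7 (insert('r')): buffer="orsqforqvoruore" (len 15), cursors c3@2 c1@7 c2@11 c4@14, authorship 33.1.112.22.44.
After op 8 (insert('a')): buffer="orasqforaqvorauorae" (len 19), cursors c3@3 c1@9 c2@14 c4@18, authorship 333.1.1112.222.444.

Answer: 9 14 3 18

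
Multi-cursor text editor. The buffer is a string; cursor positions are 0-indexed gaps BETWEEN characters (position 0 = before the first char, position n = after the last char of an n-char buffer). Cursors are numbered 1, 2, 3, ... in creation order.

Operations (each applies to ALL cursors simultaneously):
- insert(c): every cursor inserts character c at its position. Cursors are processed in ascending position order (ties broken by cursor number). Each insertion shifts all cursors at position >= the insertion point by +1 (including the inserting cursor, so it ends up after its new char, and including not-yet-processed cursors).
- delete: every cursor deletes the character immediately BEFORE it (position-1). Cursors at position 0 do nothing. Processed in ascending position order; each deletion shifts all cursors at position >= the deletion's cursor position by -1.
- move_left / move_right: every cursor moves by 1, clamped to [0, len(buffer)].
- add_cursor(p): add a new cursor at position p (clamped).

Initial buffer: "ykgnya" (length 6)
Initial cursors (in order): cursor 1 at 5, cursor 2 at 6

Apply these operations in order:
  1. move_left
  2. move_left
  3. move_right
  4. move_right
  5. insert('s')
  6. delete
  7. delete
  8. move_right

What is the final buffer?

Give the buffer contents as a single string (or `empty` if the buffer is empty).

Answer: ykgn

Derivation:
After op 1 (move_left): buffer="ykgnya" (len 6), cursors c1@4 c2@5, authorship ......
After op 2 (move_left): buffer="ykgnya" (len 6), cursors c1@3 c2@4, authorship ......
After op 3 (move_right): buffer="ykgnya" (len 6), cursors c1@4 c2@5, authorship ......
After op 4 (move_right): buffer="ykgnya" (len 6), cursors c1@5 c2@6, authorship ......
After op 5 (insert('s')): buffer="ykgnysas" (len 8), cursors c1@6 c2@8, authorship .....1.2
After op 6 (delete): buffer="ykgnya" (len 6), cursors c1@5 c2@6, authorship ......
After op 7 (delete): buffer="ykgn" (len 4), cursors c1@4 c2@4, authorship ....
After op 8 (move_right): buffer="ykgn" (len 4), cursors c1@4 c2@4, authorship ....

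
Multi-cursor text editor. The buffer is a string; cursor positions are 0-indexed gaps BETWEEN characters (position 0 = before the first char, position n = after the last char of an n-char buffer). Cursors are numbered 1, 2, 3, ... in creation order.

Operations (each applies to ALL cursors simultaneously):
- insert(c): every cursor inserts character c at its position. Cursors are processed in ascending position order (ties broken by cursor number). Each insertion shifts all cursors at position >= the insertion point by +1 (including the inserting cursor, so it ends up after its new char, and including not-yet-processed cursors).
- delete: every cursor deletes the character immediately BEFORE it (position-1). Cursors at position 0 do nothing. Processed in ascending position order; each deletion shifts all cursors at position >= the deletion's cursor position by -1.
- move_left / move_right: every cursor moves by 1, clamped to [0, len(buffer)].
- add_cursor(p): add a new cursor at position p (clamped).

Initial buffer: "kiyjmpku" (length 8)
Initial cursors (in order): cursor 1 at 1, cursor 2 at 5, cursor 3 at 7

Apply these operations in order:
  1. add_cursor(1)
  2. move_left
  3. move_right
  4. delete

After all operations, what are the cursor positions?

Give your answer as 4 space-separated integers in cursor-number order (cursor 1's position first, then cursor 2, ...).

Answer: 0 3 4 0

Derivation:
After op 1 (add_cursor(1)): buffer="kiyjmpku" (len 8), cursors c1@1 c4@1 c2@5 c3@7, authorship ........
After op 2 (move_left): buffer="kiyjmpku" (len 8), cursors c1@0 c4@0 c2@4 c3@6, authorship ........
After op 3 (move_right): buffer="kiyjmpku" (len 8), cursors c1@1 c4@1 c2@5 c3@7, authorship ........
After op 4 (delete): buffer="iyjpu" (len 5), cursors c1@0 c4@0 c2@3 c3@4, authorship .....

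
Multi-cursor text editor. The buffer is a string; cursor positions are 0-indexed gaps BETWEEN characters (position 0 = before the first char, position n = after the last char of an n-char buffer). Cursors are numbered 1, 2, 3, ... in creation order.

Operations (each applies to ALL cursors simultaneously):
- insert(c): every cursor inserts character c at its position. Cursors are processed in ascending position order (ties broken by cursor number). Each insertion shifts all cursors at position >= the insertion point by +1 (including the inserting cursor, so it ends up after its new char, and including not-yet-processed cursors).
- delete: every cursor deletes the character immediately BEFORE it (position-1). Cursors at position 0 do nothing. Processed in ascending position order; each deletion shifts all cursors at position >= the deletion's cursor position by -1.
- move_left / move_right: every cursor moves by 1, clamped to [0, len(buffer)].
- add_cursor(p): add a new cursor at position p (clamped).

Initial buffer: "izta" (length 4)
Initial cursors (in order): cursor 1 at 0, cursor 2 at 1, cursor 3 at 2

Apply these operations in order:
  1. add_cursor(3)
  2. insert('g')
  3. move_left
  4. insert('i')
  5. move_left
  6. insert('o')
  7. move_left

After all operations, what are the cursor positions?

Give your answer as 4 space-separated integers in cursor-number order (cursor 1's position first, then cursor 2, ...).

Answer: 0 4 8 12

Derivation:
After op 1 (add_cursor(3)): buffer="izta" (len 4), cursors c1@0 c2@1 c3@2 c4@3, authorship ....
After op 2 (insert('g')): buffer="gigzgtga" (len 8), cursors c1@1 c2@3 c3@5 c4@7, authorship 1.2.3.4.
After op 3 (move_left): buffer="gigzgtga" (len 8), cursors c1@0 c2@2 c3@4 c4@6, authorship 1.2.3.4.
After op 4 (insert('i')): buffer="igiigzigtiga" (len 12), cursors c1@1 c2@4 c3@7 c4@10, authorship 11.22.33.44.
After op 5 (move_left): buffer="igiigzigtiga" (len 12), cursors c1@0 c2@3 c3@6 c4@9, authorship 11.22.33.44.
After op 6 (insert('o')): buffer="oigioigzoigtoiga" (len 16), cursors c1@1 c2@5 c3@9 c4@13, authorship 111.222.333.444.
After op 7 (move_left): buffer="oigioigzoigtoiga" (len 16), cursors c1@0 c2@4 c3@8 c4@12, authorship 111.222.333.444.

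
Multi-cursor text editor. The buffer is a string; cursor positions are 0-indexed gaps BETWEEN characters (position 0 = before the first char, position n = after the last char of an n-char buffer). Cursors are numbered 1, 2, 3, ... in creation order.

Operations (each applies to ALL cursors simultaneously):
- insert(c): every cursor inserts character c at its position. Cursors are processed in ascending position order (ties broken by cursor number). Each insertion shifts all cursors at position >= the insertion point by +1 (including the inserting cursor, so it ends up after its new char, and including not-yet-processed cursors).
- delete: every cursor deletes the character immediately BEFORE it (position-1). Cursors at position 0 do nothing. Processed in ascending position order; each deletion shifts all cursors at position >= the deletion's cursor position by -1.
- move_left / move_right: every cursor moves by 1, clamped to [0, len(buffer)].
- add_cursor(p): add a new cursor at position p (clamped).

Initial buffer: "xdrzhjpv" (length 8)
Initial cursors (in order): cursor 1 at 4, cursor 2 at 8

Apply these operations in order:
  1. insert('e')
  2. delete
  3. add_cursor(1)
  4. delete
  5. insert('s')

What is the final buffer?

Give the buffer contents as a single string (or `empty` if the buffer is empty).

After op 1 (insert('e')): buffer="xdrzehjpve" (len 10), cursors c1@5 c2@10, authorship ....1....2
After op 2 (delete): buffer="xdrzhjpv" (len 8), cursors c1@4 c2@8, authorship ........
After op 3 (add_cursor(1)): buffer="xdrzhjpv" (len 8), cursors c3@1 c1@4 c2@8, authorship ........
After op 4 (delete): buffer="drhjp" (len 5), cursors c3@0 c1@2 c2@5, authorship .....
After op 5 (insert('s')): buffer="sdrshjps" (len 8), cursors c3@1 c1@4 c2@8, authorship 3..1...2

Answer: sdrshjps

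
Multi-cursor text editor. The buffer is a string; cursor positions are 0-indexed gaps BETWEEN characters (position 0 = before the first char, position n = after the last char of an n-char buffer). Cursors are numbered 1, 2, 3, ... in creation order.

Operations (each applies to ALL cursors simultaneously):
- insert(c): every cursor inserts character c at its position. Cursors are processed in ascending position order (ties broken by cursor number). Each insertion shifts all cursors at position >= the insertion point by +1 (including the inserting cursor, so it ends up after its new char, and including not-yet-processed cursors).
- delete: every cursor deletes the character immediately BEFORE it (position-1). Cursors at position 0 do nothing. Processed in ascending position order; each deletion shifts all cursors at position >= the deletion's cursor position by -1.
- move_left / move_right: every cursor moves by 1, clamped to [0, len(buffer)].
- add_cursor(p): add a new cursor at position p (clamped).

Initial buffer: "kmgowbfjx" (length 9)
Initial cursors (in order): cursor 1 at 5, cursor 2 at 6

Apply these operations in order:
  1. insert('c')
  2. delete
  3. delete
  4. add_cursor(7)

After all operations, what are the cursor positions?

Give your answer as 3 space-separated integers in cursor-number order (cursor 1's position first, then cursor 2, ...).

After op 1 (insert('c')): buffer="kmgowcbcfjx" (len 11), cursors c1@6 c2@8, authorship .....1.2...
After op 2 (delete): buffer="kmgowbfjx" (len 9), cursors c1@5 c2@6, authorship .........
After op 3 (delete): buffer="kmgofjx" (len 7), cursors c1@4 c2@4, authorship .......
After op 4 (add_cursor(7)): buffer="kmgofjx" (len 7), cursors c1@4 c2@4 c3@7, authorship .......

Answer: 4 4 7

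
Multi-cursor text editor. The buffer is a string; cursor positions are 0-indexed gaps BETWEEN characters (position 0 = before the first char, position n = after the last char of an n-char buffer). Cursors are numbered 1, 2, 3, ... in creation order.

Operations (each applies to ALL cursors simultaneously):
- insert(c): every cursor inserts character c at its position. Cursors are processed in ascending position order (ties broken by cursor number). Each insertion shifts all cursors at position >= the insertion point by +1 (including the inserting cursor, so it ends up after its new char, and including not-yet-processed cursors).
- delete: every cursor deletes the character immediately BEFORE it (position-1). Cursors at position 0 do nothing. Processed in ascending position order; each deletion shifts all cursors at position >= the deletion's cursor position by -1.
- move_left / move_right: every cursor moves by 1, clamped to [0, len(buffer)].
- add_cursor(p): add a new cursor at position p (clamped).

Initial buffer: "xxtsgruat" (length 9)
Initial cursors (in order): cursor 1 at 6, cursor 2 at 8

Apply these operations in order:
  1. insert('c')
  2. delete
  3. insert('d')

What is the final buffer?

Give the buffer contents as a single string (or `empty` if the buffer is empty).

Answer: xxtsgrduadt

Derivation:
After op 1 (insert('c')): buffer="xxtsgrcuact" (len 11), cursors c1@7 c2@10, authorship ......1..2.
After op 2 (delete): buffer="xxtsgruat" (len 9), cursors c1@6 c2@8, authorship .........
After op 3 (insert('d')): buffer="xxtsgrduadt" (len 11), cursors c1@7 c2@10, authorship ......1..2.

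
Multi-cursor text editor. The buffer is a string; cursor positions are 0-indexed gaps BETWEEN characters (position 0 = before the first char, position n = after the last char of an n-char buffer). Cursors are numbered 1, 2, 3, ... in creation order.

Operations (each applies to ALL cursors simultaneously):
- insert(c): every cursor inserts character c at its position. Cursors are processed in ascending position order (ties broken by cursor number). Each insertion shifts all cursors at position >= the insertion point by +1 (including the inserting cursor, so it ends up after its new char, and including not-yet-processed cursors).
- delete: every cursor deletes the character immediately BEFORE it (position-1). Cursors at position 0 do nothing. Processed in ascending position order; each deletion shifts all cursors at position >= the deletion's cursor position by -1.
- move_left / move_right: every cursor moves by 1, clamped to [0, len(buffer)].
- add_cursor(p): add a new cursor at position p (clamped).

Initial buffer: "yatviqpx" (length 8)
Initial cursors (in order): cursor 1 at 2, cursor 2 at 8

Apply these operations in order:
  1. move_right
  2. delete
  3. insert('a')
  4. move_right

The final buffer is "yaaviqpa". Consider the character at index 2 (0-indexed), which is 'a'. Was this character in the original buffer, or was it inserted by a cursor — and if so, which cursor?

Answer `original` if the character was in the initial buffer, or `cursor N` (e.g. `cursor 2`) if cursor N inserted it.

After op 1 (move_right): buffer="yatviqpx" (len 8), cursors c1@3 c2@8, authorship ........
After op 2 (delete): buffer="yaviqp" (len 6), cursors c1@2 c2@6, authorship ......
After op 3 (insert('a')): buffer="yaaviqpa" (len 8), cursors c1@3 c2@8, authorship ..1....2
After op 4 (move_right): buffer="yaaviqpa" (len 8), cursors c1@4 c2@8, authorship ..1....2
Authorship (.=original, N=cursor N): . . 1 . . . . 2
Index 2: author = 1

Answer: cursor 1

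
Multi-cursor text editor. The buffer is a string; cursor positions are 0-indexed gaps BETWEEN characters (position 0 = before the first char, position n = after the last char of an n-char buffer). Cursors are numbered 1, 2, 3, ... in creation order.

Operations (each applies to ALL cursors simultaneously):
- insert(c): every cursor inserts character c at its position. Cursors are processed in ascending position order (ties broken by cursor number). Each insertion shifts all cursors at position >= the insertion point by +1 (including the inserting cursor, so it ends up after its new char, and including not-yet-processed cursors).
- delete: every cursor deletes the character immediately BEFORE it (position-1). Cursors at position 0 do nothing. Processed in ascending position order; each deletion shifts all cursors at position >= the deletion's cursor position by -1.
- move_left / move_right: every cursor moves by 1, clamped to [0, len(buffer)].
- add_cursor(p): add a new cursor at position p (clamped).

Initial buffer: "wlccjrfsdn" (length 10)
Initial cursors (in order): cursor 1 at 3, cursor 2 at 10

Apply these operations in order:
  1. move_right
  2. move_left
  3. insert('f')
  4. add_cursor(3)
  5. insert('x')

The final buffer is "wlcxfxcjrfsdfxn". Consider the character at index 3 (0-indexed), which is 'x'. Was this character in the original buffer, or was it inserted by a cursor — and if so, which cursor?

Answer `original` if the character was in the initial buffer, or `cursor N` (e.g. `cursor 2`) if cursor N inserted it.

After op 1 (move_right): buffer="wlccjrfsdn" (len 10), cursors c1@4 c2@10, authorship ..........
After op 2 (move_left): buffer="wlccjrfsdn" (len 10), cursors c1@3 c2@9, authorship ..........
After op 3 (insert('f')): buffer="wlcfcjrfsdfn" (len 12), cursors c1@4 c2@11, authorship ...1......2.
After op 4 (add_cursor(3)): buffer="wlcfcjrfsdfn" (len 12), cursors c3@3 c1@4 c2@11, authorship ...1......2.
After op 5 (insert('x')): buffer="wlcxfxcjrfsdfxn" (len 15), cursors c3@4 c1@6 c2@14, authorship ...311......22.
Authorship (.=original, N=cursor N): . . . 3 1 1 . . . . . . 2 2 .
Index 3: author = 3

Answer: cursor 3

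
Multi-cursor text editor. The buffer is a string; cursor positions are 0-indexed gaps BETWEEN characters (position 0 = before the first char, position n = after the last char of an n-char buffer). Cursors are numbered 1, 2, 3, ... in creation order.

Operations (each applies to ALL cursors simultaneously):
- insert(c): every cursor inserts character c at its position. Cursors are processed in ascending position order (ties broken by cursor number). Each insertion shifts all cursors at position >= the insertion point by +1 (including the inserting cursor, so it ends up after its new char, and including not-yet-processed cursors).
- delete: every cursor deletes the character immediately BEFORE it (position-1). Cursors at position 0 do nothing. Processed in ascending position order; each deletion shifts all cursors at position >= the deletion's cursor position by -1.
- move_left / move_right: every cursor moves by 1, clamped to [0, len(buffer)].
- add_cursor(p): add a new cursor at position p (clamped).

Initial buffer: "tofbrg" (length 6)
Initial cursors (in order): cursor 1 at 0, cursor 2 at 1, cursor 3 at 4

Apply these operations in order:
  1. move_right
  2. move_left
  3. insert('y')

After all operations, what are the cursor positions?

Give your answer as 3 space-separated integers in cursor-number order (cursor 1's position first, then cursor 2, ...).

After op 1 (move_right): buffer="tofbrg" (len 6), cursors c1@1 c2@2 c3@5, authorship ......
After op 2 (move_left): buffer="tofbrg" (len 6), cursors c1@0 c2@1 c3@4, authorship ......
After op 3 (insert('y')): buffer="ytyofbyrg" (len 9), cursors c1@1 c2@3 c3@7, authorship 1.2...3..

Answer: 1 3 7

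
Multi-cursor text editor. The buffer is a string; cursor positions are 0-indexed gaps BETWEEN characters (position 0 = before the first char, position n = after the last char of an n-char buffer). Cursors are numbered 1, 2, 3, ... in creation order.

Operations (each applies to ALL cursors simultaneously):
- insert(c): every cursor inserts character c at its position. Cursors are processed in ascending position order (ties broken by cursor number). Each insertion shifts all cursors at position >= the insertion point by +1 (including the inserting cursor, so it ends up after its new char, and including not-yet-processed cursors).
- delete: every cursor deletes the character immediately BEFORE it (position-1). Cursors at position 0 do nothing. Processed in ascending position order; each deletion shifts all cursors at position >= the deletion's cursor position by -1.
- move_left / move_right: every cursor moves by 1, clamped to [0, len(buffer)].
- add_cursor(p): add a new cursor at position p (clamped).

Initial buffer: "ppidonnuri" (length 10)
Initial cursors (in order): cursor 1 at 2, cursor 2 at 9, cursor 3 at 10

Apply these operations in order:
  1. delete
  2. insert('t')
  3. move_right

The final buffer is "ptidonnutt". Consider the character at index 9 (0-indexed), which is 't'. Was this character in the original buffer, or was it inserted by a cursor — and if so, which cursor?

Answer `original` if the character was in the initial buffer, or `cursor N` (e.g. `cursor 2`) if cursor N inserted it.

Answer: cursor 3

Derivation:
After op 1 (delete): buffer="pidonnu" (len 7), cursors c1@1 c2@7 c3@7, authorship .......
After op 2 (insert('t')): buffer="ptidonnutt" (len 10), cursors c1@2 c2@10 c3@10, authorship .1......23
After op 3 (move_right): buffer="ptidonnutt" (len 10), cursors c1@3 c2@10 c3@10, authorship .1......23
Authorship (.=original, N=cursor N): . 1 . . . . . . 2 3
Index 9: author = 3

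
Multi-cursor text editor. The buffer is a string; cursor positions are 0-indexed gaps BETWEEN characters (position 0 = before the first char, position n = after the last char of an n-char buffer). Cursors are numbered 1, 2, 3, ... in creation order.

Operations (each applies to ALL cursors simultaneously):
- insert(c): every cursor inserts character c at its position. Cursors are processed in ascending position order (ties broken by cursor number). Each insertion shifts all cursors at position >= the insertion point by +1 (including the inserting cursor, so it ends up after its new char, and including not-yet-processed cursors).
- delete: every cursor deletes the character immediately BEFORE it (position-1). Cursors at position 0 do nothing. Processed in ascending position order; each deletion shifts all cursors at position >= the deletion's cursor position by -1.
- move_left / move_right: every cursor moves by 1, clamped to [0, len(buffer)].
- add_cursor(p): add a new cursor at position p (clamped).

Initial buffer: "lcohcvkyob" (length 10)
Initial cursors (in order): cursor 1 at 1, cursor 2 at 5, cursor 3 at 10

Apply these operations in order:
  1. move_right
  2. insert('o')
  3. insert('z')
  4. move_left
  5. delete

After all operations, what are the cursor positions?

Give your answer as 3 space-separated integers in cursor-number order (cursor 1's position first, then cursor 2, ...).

After op 1 (move_right): buffer="lcohcvkyob" (len 10), cursors c1@2 c2@6 c3@10, authorship ..........
After op 2 (insert('o')): buffer="lcoohcvokyobo" (len 13), cursors c1@3 c2@8 c3@13, authorship ..1....2....3
After op 3 (insert('z')): buffer="lcozohcvozkyoboz" (len 16), cursors c1@4 c2@10 c3@16, authorship ..11....22....33
After op 4 (move_left): buffer="lcozohcvozkyoboz" (len 16), cursors c1@3 c2@9 c3@15, authorship ..11....22....33
After op 5 (delete): buffer="lczohcvzkyobz" (len 13), cursors c1@2 c2@7 c3@12, authorship ..1....2....3

Answer: 2 7 12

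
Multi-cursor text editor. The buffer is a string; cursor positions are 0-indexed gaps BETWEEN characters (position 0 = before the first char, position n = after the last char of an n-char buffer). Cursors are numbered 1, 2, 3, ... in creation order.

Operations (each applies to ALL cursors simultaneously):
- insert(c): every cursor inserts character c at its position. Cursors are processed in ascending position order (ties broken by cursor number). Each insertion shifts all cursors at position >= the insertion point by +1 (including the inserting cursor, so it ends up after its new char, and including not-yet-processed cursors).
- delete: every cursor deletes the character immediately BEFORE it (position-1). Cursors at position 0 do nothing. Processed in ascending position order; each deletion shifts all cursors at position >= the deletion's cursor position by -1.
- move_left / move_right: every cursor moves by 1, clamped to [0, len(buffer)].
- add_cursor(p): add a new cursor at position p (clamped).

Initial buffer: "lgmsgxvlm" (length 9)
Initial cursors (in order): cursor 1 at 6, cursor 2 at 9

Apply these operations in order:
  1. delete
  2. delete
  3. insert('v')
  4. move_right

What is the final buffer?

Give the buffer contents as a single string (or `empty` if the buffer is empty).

Answer: lgmsvvv

Derivation:
After op 1 (delete): buffer="lgmsgvl" (len 7), cursors c1@5 c2@7, authorship .......
After op 2 (delete): buffer="lgmsv" (len 5), cursors c1@4 c2@5, authorship .....
After op 3 (insert('v')): buffer="lgmsvvv" (len 7), cursors c1@5 c2@7, authorship ....1.2
After op 4 (move_right): buffer="lgmsvvv" (len 7), cursors c1@6 c2@7, authorship ....1.2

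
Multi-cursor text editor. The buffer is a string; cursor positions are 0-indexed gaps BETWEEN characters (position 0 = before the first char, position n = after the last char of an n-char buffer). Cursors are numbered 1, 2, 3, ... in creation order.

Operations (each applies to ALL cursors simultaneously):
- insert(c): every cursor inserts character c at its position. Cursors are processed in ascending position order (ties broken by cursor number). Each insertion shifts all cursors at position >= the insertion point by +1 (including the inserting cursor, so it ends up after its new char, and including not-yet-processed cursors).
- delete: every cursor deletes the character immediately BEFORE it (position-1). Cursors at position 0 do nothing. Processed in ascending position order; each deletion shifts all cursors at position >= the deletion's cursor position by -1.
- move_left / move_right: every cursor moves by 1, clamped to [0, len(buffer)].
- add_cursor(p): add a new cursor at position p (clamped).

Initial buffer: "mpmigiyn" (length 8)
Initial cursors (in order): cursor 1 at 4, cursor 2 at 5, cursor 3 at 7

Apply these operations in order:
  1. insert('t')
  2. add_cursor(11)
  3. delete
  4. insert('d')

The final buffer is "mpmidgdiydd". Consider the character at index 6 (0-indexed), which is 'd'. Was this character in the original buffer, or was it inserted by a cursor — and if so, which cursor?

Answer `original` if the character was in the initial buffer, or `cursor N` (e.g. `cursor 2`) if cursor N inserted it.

After op 1 (insert('t')): buffer="mpmitgtiytn" (len 11), cursors c1@5 c2@7 c3@10, authorship ....1.2..3.
After op 2 (add_cursor(11)): buffer="mpmitgtiytn" (len 11), cursors c1@5 c2@7 c3@10 c4@11, authorship ....1.2..3.
After op 3 (delete): buffer="mpmigiy" (len 7), cursors c1@4 c2@5 c3@7 c4@7, authorship .......
After op 4 (insert('d')): buffer="mpmidgdiydd" (len 11), cursors c1@5 c2@7 c3@11 c4@11, authorship ....1.2..34
Authorship (.=original, N=cursor N): . . . . 1 . 2 . . 3 4
Index 6: author = 2

Answer: cursor 2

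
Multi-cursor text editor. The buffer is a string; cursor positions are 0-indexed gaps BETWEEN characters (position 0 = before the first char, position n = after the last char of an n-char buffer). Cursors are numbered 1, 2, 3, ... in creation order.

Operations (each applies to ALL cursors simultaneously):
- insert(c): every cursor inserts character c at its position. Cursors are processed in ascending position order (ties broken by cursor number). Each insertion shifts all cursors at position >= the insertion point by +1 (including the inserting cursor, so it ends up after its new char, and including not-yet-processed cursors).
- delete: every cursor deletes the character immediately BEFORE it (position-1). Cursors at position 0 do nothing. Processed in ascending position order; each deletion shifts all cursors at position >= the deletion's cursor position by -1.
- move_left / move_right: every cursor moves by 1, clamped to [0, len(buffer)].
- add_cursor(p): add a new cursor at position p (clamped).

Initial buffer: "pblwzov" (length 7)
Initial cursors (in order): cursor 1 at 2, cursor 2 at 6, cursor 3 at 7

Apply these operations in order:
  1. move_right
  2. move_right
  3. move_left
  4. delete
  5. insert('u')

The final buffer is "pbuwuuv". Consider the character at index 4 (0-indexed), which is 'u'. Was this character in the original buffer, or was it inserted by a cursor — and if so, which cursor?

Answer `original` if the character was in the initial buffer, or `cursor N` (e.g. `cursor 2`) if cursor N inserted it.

After op 1 (move_right): buffer="pblwzov" (len 7), cursors c1@3 c2@7 c3@7, authorship .......
After op 2 (move_right): buffer="pblwzov" (len 7), cursors c1@4 c2@7 c3@7, authorship .......
After op 3 (move_left): buffer="pblwzov" (len 7), cursors c1@3 c2@6 c3@6, authorship .......
After op 4 (delete): buffer="pbwv" (len 4), cursors c1@2 c2@3 c3@3, authorship ....
After op 5 (insert('u')): buffer="pbuwuuv" (len 7), cursors c1@3 c2@6 c3@6, authorship ..1.23.
Authorship (.=original, N=cursor N): . . 1 . 2 3 .
Index 4: author = 2

Answer: cursor 2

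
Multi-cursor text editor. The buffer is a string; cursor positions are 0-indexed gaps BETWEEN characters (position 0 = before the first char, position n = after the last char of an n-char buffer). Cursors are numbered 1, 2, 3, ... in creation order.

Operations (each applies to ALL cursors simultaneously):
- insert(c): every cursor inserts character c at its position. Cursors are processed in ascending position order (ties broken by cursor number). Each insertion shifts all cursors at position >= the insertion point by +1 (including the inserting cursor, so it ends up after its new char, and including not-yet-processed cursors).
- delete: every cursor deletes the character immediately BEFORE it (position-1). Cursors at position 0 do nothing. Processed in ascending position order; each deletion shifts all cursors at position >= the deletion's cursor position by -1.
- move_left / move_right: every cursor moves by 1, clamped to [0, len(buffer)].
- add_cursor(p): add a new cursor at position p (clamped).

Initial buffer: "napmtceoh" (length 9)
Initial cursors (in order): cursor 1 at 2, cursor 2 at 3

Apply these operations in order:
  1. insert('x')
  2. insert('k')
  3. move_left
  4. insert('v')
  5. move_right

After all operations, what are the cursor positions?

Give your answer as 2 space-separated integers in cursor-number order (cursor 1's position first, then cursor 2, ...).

After op 1 (insert('x')): buffer="naxpxmtceoh" (len 11), cursors c1@3 c2@5, authorship ..1.2......
After op 2 (insert('k')): buffer="naxkpxkmtceoh" (len 13), cursors c1@4 c2@7, authorship ..11.22......
After op 3 (move_left): buffer="naxkpxkmtceoh" (len 13), cursors c1@3 c2@6, authorship ..11.22......
After op 4 (insert('v')): buffer="naxvkpxvkmtceoh" (len 15), cursors c1@4 c2@8, authorship ..111.222......
After op 5 (move_right): buffer="naxvkpxvkmtceoh" (len 15), cursors c1@5 c2@9, authorship ..111.222......

Answer: 5 9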